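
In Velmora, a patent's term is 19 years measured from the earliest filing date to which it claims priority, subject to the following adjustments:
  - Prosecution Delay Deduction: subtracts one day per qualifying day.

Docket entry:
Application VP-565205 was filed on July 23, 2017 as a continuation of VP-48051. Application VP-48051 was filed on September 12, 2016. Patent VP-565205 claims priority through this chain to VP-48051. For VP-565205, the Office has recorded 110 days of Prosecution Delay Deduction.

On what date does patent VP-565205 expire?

Earliest priority filing: 12 September 2016.
Base term: 12 September 2016 + 19 years → 12 September 2035.
Prosecution Delay Deduction: −110 days → 25 May 2035.

May 25, 2035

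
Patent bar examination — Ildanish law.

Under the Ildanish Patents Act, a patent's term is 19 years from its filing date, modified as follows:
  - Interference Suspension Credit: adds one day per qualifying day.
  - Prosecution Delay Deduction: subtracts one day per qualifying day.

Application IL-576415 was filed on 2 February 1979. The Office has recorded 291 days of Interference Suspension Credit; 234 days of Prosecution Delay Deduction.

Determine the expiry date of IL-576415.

Base term: filing date + 19 years → 2 February 1998.
Interference Suspension Credit: +291 days → 20 November 1998.
Prosecution Delay Deduction: −234 days → 31 March 1998.

1998-03-31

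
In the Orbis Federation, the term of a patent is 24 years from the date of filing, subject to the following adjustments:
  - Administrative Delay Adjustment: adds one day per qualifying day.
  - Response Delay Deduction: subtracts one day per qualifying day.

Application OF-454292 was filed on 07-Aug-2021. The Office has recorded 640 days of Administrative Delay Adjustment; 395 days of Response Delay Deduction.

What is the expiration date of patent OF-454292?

April 9, 2046

Base term: filing date + 24 years → 7 August 2045.
Administrative Delay Adjustment: +640 days → 9 May 2047.
Response Delay Deduction: −395 days → 9 April 2046.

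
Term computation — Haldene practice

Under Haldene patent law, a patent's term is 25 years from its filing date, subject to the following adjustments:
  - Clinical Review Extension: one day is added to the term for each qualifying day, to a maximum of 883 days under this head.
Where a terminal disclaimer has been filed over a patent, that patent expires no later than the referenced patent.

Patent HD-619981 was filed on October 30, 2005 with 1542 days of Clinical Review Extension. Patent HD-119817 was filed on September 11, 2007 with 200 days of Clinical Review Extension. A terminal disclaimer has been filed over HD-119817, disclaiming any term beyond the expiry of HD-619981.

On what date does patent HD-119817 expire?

March 30, 2033

Natural term of HD-119817:
  Base: filing + 25 years → 11 September 2032.
  Clinical Review Extension: 200 days (within the 883-day cap) → +200 days → 30 March 2033.
Expiry of referenced patent HD-619981:
  Base: filing + 25 years → 30 October 2030.
  Clinical Review Extension: 1542 days claimed exceeds the 883-day cap, so +883 days → 31 March 2033.
Terminal disclaimer: HD-119817 expires on the earlier of 30 March 2033 and 31 March 2033.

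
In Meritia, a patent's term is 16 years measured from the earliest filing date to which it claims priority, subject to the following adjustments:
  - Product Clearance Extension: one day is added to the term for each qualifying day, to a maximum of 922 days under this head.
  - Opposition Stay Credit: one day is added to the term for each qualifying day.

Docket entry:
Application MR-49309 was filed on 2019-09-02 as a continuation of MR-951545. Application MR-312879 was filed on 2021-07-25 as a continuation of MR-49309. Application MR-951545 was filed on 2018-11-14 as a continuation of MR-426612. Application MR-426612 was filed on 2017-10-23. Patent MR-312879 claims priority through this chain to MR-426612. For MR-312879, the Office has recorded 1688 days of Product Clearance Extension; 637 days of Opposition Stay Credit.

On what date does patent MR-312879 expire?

Earliest priority filing: 23 October 2017.
Base term: 23 October 2017 + 16 years → 23 October 2033.
Product Clearance Extension: 1688 days claimed exceeds the 922-day cap, so +922 days → 2 May 2036.
Opposition Stay Credit: +637 days → 29 January 2038.

2038-01-29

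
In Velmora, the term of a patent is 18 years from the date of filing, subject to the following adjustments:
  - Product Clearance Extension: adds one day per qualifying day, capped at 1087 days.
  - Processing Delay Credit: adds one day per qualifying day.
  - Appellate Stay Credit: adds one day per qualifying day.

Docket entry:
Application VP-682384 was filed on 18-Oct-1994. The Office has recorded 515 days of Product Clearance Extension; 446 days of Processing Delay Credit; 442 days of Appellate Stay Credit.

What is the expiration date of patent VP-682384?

Base term: filing date + 18 years → 18 October 2012.
Product Clearance Extension: 515 days (within the 1087-day cap) → +515 days → 17 March 2014.
Processing Delay Credit: +446 days → 6 June 2015.
Appellate Stay Credit: +442 days → 21 August 2016.

2016-08-21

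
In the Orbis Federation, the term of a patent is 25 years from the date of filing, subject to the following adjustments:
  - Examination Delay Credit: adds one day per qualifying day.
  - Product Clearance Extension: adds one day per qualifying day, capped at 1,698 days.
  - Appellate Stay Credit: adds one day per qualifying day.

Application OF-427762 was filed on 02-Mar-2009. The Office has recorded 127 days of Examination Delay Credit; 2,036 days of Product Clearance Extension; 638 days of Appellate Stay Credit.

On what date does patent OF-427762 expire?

Base term: filing date + 25 years → 2 March 2034.
Examination Delay Credit: +127 days → 7 July 2034.
Product Clearance Extension: 2036 days claimed exceeds the 1698-day cap, so +1698 days → 1 March 2039.
Appellate Stay Credit: +638 days → 28 November 2040.

November 28, 2040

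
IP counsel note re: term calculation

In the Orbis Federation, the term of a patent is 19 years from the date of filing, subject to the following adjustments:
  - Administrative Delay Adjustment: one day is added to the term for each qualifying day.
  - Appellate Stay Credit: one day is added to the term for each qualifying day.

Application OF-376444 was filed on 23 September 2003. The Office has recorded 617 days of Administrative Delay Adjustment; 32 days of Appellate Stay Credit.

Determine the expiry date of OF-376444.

Base term: filing date + 19 years → 23 September 2022.
Administrative Delay Adjustment: +617 days → 1 June 2024.
Appellate Stay Credit: +32 days → 3 July 2024.

2024-07-03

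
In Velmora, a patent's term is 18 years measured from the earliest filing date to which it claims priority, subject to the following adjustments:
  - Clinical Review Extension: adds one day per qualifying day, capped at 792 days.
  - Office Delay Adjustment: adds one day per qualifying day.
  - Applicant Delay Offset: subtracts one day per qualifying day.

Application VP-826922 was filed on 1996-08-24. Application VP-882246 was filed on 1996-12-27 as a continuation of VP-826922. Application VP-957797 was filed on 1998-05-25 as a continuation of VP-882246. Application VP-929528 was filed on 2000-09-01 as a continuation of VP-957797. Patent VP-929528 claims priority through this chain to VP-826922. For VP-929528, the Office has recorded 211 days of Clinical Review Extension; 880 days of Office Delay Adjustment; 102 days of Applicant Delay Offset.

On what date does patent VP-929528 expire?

Earliest priority filing: 24 August 1996.
Base term: 24 August 1996 + 18 years → 24 August 2014.
Clinical Review Extension: 211 days (within the 792-day cap) → +211 days → 23 March 2015.
Office Delay Adjustment: +880 days → 19 August 2017.
Applicant Delay Offset: −102 days → 9 May 2017.

May 9, 2017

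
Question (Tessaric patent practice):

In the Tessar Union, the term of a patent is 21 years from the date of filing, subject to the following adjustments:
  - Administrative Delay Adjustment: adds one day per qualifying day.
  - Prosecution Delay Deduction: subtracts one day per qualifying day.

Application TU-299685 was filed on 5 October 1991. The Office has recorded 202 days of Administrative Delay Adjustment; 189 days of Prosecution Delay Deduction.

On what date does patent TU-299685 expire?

Base term: filing date + 21 years → 5 October 2012.
Administrative Delay Adjustment: +202 days → 25 April 2013.
Prosecution Delay Deduction: −189 days → 18 October 2012.

October 18, 2012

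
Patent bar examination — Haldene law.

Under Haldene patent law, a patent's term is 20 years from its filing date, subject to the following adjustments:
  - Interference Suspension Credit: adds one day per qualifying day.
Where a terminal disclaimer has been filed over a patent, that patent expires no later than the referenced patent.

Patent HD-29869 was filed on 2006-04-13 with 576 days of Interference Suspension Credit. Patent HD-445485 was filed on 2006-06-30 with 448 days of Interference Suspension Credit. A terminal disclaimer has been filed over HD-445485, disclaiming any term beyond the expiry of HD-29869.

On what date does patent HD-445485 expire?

2027-09-21

Natural term of HD-445485:
  Base: filing + 20 years → 30 June 2026.
  Interference Suspension Credit: +448 days → 21 September 2027.
Expiry of referenced patent HD-29869:
  Base: filing + 20 years → 13 April 2026.
  Interference Suspension Credit: +576 days → 10 November 2027.
Terminal disclaimer: HD-445485 expires on the earlier of 21 September 2027 and 10 November 2027.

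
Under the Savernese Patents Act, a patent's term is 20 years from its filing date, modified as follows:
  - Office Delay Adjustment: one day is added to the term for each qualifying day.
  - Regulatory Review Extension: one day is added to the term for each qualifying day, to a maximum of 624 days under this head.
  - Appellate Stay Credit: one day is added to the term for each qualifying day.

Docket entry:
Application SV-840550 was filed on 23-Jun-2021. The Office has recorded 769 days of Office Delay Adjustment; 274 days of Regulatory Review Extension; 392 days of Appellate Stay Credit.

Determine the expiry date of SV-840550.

2045-05-28

Base term: filing date + 20 years → 23 June 2041.
Office Delay Adjustment: +769 days → 1 August 2043.
Regulatory Review Extension: 274 days (within the 624-day cap) → +274 days → 1 May 2044.
Appellate Stay Credit: +392 days → 28 May 2045.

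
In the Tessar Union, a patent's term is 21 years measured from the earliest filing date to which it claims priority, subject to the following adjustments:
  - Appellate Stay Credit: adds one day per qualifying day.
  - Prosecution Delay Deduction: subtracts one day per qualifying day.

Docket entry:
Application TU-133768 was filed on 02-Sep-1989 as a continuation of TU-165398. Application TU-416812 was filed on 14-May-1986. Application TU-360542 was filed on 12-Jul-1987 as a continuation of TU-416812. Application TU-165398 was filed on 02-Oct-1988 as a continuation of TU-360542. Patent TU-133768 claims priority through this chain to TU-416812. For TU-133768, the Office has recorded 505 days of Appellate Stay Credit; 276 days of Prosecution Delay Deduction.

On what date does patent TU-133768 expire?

Earliest priority filing: 14 May 1986.
Base term: 14 May 1986 + 21 years → 14 May 2007.
Appellate Stay Credit: +505 days → 30 September 2008.
Prosecution Delay Deduction: −276 days → 29 December 2007.

December 29, 2007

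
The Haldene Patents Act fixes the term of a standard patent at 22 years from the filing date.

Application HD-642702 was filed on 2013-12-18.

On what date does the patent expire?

December 18, 2035

Filing date + 22 years → 18 December 2035.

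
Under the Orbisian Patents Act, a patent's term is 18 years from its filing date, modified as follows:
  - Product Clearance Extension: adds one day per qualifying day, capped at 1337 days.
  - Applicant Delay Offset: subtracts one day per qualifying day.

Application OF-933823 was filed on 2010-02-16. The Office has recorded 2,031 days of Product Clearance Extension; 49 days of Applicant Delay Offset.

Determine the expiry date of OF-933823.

August 27, 2031

Base term: filing date + 18 years → 16 February 2028.
Product Clearance Extension: 2031 days claimed exceeds the 1337-day cap, so +1337 days → 15 October 2031.
Applicant Delay Offset: −49 days → 27 August 2031.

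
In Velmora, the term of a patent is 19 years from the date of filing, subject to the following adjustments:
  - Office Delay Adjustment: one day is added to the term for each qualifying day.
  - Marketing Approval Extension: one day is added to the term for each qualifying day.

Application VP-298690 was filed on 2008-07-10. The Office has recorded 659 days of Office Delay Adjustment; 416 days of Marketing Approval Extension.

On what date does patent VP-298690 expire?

June 19, 2030

Base term: filing date + 19 years → 10 July 2027.
Office Delay Adjustment: +659 days → 29 April 2029.
Marketing Approval Extension: +416 days → 19 June 2030.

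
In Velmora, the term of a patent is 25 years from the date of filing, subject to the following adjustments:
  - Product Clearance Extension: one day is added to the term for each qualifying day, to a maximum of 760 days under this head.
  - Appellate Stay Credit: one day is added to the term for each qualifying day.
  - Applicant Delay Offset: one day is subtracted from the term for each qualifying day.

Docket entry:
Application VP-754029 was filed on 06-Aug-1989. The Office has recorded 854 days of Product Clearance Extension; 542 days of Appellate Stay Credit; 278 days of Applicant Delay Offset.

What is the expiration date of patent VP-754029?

2017-05-26

Base term: filing date + 25 years → 6 August 2014.
Product Clearance Extension: 854 days claimed exceeds the 760-day cap, so +760 days → 4 September 2016.
Appellate Stay Credit: +542 days → 28 February 2018.
Applicant Delay Offset: −278 days → 26 May 2017.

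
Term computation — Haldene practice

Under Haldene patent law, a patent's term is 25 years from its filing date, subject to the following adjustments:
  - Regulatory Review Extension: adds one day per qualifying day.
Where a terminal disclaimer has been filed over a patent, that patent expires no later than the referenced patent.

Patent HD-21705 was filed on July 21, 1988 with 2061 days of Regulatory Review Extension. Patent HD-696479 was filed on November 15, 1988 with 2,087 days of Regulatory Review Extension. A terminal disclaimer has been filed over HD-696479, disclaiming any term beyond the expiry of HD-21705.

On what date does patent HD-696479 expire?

Natural term of HD-696479:
  Base: filing + 25 years → 15 November 2013.
  Regulatory Review Extension: +2087 days → 3 August 2019.
Expiry of referenced patent HD-21705:
  Base: filing + 25 years → 21 July 2013.
  Regulatory Review Extension: +2061 days → 13 March 2019.
Terminal disclaimer: HD-696479 expires on the earlier of 3 August 2019 and 13 March 2019.

March 13, 2019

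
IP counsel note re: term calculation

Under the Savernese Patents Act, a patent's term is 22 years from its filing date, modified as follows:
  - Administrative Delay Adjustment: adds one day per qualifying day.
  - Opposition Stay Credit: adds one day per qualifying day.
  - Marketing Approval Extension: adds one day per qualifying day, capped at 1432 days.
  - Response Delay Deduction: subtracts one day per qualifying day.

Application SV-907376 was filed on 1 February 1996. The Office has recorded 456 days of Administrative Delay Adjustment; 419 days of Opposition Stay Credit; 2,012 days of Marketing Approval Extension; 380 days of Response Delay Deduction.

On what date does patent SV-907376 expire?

Base term: filing date + 22 years → 1 February 2018.
Administrative Delay Adjustment: +456 days → 3 May 2019.
Opposition Stay Credit: +419 days → 25 June 2020.
Marketing Approval Extension: 2012 days claimed exceeds the 1432-day cap, so +1432 days → 27 May 2024.
Response Delay Deduction: −380 days → 13 May 2023.

May 13, 2023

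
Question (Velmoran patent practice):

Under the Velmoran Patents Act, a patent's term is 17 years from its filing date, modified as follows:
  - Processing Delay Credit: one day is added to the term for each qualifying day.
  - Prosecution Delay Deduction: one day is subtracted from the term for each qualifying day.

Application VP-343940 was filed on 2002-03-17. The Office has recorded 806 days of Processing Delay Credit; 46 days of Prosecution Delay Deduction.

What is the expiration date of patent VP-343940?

2021-04-15

Base term: filing date + 17 years → 17 March 2019.
Processing Delay Credit: +806 days → 31 May 2021.
Prosecution Delay Deduction: −46 days → 15 April 2021.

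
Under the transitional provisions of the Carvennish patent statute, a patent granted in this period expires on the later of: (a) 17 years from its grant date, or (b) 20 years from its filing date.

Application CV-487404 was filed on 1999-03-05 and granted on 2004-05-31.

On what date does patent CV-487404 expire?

(a) grant + 17 years → 31 May 2021.
(b) filing + 20 years → 5 March 2019.
Later of the two: 31 May 2021.

May 31, 2021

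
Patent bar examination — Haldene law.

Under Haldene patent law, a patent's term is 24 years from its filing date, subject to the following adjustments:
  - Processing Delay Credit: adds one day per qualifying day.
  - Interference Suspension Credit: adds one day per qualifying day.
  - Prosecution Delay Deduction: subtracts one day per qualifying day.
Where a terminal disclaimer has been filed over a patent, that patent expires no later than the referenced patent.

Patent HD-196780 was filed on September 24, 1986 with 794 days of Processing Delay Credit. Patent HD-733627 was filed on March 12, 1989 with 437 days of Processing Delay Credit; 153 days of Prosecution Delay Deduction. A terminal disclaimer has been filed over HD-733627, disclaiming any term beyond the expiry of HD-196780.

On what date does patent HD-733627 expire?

Natural term of HD-733627:
  Base: filing + 24 years → 12 March 2013.
  Processing Delay Credit: +437 days → 23 May 2014.
  Prosecution Delay Deduction: −153 days → 21 December 2013.
Expiry of referenced patent HD-196780:
  Base: filing + 24 years → 24 September 2010.
  Processing Delay Credit: +794 days → 26 November 2012.
Terminal disclaimer: HD-733627 expires on the earlier of 21 December 2013 and 26 November 2012.

November 26, 2012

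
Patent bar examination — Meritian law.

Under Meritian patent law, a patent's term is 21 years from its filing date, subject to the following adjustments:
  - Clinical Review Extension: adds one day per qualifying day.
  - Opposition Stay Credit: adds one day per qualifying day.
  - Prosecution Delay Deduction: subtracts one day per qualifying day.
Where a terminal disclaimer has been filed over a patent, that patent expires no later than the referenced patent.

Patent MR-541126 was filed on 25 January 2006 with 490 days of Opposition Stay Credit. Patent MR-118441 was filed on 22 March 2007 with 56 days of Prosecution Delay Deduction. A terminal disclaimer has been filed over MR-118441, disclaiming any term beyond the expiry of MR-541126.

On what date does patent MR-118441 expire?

January 26, 2028

Natural term of MR-118441:
  Base: filing + 21 years → 22 March 2028.
  Prosecution Delay Deduction: −56 days → 26 January 2028.
Expiry of referenced patent MR-541126:
  Base: filing + 21 years → 25 January 2027.
  Opposition Stay Credit: +490 days → 29 May 2028.
Terminal disclaimer: MR-118441 expires on the earlier of 26 January 2028 and 29 May 2028.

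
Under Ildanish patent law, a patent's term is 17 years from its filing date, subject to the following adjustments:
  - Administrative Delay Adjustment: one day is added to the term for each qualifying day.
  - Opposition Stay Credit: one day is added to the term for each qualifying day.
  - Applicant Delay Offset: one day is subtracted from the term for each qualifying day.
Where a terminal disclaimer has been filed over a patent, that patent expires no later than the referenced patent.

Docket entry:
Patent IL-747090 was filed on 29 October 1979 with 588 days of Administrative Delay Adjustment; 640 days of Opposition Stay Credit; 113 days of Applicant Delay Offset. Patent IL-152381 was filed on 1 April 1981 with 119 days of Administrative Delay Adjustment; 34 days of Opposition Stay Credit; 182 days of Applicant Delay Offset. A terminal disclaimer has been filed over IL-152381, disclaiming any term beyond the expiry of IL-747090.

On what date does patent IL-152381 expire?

Natural term of IL-152381:
  Base: filing + 17 years → 1 April 1998.
  Administrative Delay Adjustment: +119 days → 29 July 1998.
  Opposition Stay Credit: +34 days → 1 September 1998.
  Applicant Delay Offset: −182 days → 3 March 1998.
Expiry of referenced patent IL-747090:
  Base: filing + 17 years → 29 October 1996.
  Administrative Delay Adjustment: +588 days → 9 June 1998.
  Opposition Stay Credit: +640 days → 10 March 2000.
  Applicant Delay Offset: −113 days → 18 November 1999.
Terminal disclaimer: IL-152381 expires on the earlier of 3 March 1998 and 18 November 1999.

March 3, 1998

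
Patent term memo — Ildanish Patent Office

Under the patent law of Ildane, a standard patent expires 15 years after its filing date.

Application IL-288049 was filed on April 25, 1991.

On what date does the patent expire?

April 25, 2006

Filing date + 15 years → 25 April 2006.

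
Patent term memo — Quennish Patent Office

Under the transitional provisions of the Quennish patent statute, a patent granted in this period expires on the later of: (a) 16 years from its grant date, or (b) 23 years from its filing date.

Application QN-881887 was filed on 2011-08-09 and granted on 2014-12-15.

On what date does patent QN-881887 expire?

(a) grant + 16 years → 15 December 2030.
(b) filing + 23 years → 9 August 2034.
Later of the two: 9 August 2034.

2034-08-09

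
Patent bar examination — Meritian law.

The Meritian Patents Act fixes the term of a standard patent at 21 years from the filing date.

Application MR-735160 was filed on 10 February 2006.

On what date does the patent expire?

February 10, 2027

Filing date + 21 years → 10 February 2027.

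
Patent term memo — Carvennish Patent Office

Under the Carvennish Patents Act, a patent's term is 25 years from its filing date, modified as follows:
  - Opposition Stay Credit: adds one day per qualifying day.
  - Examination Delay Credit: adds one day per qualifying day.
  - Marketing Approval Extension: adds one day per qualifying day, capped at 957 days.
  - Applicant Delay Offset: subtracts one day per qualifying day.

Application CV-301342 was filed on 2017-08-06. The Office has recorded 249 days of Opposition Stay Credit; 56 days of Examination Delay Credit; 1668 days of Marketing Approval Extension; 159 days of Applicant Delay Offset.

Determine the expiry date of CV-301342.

August 13, 2045

Base term: filing date + 25 years → 6 August 2042.
Opposition Stay Credit: +249 days → 12 April 2043.
Examination Delay Credit: +56 days → 7 June 2043.
Marketing Approval Extension: 1668 days claimed exceeds the 957-day cap, so +957 days → 19 January 2046.
Applicant Delay Offset: −159 days → 13 August 2045.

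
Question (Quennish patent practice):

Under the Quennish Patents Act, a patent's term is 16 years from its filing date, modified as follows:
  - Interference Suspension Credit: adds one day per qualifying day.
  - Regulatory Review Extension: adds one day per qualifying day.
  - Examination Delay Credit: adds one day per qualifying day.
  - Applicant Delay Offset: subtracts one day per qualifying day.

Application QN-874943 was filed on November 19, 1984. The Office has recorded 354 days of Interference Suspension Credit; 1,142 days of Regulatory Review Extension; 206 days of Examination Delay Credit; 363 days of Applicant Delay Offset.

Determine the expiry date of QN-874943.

2004-07-20

Base term: filing date + 16 years → 19 November 2000.
Interference Suspension Credit: +354 days → 8 November 2001.
Regulatory Review Extension: +1142 days → 24 December 2004.
Examination Delay Credit: +206 days → 18 July 2005.
Applicant Delay Offset: −363 days → 20 July 2004.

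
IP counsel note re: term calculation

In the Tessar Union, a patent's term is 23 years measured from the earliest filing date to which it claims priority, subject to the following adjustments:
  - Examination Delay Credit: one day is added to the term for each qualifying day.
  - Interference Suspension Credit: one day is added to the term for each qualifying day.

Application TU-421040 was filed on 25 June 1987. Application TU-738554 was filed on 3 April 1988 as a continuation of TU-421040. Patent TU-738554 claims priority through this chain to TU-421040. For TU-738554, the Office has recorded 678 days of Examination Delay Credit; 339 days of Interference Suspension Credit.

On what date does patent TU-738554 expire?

Earliest priority filing: 25 June 1987.
Base term: 25 June 1987 + 23 years → 25 June 2010.
Examination Delay Credit: +678 days → 3 May 2012.
Interference Suspension Credit: +339 days → 7 April 2013.

2013-04-07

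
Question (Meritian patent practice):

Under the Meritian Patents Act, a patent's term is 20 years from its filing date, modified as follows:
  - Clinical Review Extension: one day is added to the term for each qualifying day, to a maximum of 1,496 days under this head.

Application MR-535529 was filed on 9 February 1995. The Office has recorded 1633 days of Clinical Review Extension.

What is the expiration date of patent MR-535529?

2019-03-16

Base term: filing date + 20 years → 9 February 2015.
Clinical Review Extension: 1633 days claimed exceeds the 1496-day cap, so +1496 days → 16 March 2019.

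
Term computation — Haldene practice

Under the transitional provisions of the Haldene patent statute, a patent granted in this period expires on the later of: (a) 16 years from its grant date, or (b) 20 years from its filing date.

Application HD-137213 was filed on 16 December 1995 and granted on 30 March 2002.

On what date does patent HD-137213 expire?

(a) grant + 16 years → 30 March 2018.
(b) filing + 20 years → 16 December 2015.
Later of the two: 30 March 2018.

2018-03-30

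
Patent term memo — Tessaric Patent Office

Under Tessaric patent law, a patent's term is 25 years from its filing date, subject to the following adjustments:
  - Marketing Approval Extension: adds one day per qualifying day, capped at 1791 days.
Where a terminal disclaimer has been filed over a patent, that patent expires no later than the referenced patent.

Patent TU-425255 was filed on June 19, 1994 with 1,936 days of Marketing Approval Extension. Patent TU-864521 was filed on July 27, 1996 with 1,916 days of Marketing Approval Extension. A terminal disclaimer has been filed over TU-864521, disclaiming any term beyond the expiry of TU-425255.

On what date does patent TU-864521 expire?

Natural term of TU-864521:
  Base: filing + 25 years → 27 July 2021.
  Marketing Approval Extension: 1916 days claimed exceeds the 1791-day cap, so +1791 days → 22 June 2026.
Expiry of referenced patent TU-425255:
  Base: filing + 25 years → 19 June 2019.
  Marketing Approval Extension: 1936 days claimed exceeds the 1791-day cap, so +1791 days → 14 May 2024.
Terminal disclaimer: TU-864521 expires on the earlier of 22 June 2026 and 14 May 2024.

2024-05-14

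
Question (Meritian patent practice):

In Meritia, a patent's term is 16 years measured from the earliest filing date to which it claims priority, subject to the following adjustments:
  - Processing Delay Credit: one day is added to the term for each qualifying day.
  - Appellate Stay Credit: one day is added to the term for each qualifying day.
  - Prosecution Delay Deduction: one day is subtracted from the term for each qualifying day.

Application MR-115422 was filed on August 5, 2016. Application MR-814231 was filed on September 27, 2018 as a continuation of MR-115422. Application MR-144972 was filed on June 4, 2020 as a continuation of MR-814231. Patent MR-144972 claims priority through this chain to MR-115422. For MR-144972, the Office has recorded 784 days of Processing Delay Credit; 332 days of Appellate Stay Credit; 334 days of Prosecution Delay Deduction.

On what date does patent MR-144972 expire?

September 26, 2034

Earliest priority filing: 5 August 2016.
Base term: 5 August 2016 + 16 years → 5 August 2032.
Processing Delay Credit: +784 days → 28 September 2034.
Appellate Stay Credit: +332 days → 26 August 2035.
Prosecution Delay Deduction: −334 days → 26 September 2034.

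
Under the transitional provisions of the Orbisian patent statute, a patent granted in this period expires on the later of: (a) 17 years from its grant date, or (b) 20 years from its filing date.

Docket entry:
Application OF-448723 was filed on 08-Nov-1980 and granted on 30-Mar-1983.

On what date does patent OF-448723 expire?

(a) grant + 17 years → 30 March 2000.
(b) filing + 20 years → 8 November 2000.
Later of the two: 8 November 2000.

2000-11-08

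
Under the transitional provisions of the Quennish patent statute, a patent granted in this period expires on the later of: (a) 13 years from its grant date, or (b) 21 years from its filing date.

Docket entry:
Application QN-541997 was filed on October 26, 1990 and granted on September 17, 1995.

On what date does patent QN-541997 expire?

(a) grant + 13 years → 17 September 2008.
(b) filing + 21 years → 26 October 2011.
Later of the two: 26 October 2011.

2011-10-26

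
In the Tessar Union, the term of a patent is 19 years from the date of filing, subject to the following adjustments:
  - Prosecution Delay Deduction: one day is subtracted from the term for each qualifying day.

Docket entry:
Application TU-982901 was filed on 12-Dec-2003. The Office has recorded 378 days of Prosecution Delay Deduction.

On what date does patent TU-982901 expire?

Base term: filing date + 19 years → 12 December 2022.
Prosecution Delay Deduction: −378 days → 29 November 2021.

November 29, 2021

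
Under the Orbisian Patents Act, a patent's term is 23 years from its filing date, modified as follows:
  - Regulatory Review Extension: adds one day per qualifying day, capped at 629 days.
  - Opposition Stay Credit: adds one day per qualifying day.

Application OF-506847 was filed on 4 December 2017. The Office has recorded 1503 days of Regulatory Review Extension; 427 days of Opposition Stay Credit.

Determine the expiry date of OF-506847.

Base term: filing date + 23 years → 4 December 2040.
Regulatory Review Extension: 1503 days claimed exceeds the 629-day cap, so +629 days → 25 August 2042.
Opposition Stay Credit: +427 days → 26 October 2043.

2043-10-26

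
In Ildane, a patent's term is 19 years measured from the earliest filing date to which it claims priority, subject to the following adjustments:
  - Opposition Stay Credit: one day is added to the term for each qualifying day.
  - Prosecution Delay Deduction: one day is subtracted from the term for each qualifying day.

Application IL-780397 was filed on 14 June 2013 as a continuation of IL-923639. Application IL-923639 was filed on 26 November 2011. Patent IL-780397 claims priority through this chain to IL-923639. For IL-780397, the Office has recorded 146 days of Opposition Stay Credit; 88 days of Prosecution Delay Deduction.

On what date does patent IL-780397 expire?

2031-01-23

Earliest priority filing: 26 November 2011.
Base term: 26 November 2011 + 19 years → 26 November 2030.
Opposition Stay Credit: +146 days → 21 April 2031.
Prosecution Delay Deduction: −88 days → 23 January 2031.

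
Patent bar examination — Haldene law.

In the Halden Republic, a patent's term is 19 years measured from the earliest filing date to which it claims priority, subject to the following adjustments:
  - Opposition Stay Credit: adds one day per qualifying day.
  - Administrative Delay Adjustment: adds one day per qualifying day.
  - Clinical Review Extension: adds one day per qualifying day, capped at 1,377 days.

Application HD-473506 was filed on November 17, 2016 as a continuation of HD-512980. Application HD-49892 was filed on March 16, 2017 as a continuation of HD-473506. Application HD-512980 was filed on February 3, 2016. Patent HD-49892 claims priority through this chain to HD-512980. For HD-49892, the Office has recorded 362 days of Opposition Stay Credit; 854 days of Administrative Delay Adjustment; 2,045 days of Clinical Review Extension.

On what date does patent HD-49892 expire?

March 11, 2042

Earliest priority filing: 3 February 2016.
Base term: 3 February 2016 + 19 years → 3 February 2035.
Opposition Stay Credit: +362 days → 31 January 2036.
Administrative Delay Adjustment: +854 days → 3 June 2038.
Clinical Review Extension: 2045 days claimed exceeds the 1377-day cap, so +1377 days → 11 March 2042.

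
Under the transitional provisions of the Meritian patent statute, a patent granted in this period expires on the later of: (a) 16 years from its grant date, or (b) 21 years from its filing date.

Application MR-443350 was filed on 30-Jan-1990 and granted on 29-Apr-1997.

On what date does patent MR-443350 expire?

(a) grant + 16 years → 29 April 2013.
(b) filing + 21 years → 30 January 2011.
Later of the two: 29 April 2013.

April 29, 2013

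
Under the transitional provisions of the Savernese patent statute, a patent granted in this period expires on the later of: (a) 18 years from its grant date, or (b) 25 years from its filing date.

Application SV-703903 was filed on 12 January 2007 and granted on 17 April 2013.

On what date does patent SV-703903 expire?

January 12, 2032

(a) grant + 18 years → 17 April 2031.
(b) filing + 25 years → 12 January 2032.
Later of the two: 12 January 2032.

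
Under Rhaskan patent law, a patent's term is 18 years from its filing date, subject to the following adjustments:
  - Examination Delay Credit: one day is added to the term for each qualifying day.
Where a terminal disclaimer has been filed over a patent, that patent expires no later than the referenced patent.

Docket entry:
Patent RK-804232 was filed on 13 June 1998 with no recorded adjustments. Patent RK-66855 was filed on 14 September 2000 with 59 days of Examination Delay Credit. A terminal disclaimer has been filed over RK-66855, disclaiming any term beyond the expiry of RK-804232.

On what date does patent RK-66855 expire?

Natural term of RK-66855:
  Base: filing + 18 years → 14 September 2018.
  Examination Delay Credit: +59 days → 12 November 2018.
Expiry of referenced patent RK-804232:
  Base: filing + 18 years → 13 June 2016.
Terminal disclaimer: RK-66855 expires on the earlier of 12 November 2018 and 13 June 2016.

June 13, 2016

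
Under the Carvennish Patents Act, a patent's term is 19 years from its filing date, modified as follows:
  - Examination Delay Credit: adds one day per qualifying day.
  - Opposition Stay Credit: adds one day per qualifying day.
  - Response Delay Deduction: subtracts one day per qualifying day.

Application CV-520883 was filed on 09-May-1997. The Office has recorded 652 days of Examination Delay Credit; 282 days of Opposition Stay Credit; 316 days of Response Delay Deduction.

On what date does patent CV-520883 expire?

Base term: filing date + 19 years → 9 May 2016.
Examination Delay Credit: +652 days → 20 February 2018.
Opposition Stay Credit: +282 days → 29 November 2018.
Response Delay Deduction: −316 days → 17 January 2018.

January 17, 2018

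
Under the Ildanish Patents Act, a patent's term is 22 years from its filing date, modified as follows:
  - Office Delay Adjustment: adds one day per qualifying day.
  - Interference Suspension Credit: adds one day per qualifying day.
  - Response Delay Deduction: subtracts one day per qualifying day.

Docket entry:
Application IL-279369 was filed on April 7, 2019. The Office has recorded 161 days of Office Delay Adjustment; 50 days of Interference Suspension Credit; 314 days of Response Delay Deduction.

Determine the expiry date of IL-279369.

2040-12-25

Base term: filing date + 22 years → 7 April 2041.
Office Delay Adjustment: +161 days → 15 September 2041.
Interference Suspension Credit: +50 days → 4 November 2041.
Response Delay Deduction: −314 days → 25 December 2040.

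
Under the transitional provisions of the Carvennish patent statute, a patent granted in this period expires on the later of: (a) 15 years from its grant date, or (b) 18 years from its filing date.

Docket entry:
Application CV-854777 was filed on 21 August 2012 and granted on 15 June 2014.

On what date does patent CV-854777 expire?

2030-08-21

(a) grant + 15 years → 15 June 2029.
(b) filing + 18 years → 21 August 2030.
Later of the two: 21 August 2030.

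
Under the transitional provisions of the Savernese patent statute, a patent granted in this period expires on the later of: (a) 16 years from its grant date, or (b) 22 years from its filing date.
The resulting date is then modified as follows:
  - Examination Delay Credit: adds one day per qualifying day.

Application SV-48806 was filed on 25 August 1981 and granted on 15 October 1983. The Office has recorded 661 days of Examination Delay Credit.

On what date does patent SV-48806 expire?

June 16, 2005

(a) grant + 16 years → 15 October 1999.
(b) filing + 22 years → 25 August 2003.
Later of the two: 25 August 2003.
Examination Delay Credit: +661 days → 16 June 2005.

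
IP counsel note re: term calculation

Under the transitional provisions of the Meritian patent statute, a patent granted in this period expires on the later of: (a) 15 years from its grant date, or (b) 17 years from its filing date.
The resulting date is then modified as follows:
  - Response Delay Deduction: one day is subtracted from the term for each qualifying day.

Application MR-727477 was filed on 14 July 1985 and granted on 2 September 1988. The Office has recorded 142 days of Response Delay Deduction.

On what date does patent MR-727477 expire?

(a) grant + 15 years → 2 September 2003.
(b) filing + 17 years → 14 July 2002.
Later of the two: 2 September 2003.
Response Delay Deduction: −142 days → 13 April 2003.

April 13, 2003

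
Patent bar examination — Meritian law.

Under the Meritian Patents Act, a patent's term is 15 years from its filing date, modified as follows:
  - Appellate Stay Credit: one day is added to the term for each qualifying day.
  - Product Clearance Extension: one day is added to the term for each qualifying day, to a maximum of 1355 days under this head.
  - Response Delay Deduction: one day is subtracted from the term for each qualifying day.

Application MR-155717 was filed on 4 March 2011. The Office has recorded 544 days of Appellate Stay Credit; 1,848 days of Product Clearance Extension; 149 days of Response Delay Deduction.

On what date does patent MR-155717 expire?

2030-12-18

Base term: filing date + 15 years → 4 March 2026.
Appellate Stay Credit: +544 days → 30 August 2027.
Product Clearance Extension: 1848 days claimed exceeds the 1355-day cap, so +1355 days → 16 May 2031.
Response Delay Deduction: −149 days → 18 December 2030.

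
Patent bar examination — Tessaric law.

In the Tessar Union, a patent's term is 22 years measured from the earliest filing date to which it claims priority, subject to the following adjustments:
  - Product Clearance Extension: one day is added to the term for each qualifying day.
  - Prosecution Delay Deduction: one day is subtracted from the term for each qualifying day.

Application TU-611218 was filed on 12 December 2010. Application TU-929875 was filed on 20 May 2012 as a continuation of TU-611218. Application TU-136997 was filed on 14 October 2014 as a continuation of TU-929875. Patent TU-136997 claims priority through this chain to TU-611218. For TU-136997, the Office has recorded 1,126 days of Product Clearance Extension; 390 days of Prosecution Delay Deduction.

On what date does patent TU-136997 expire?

Earliest priority filing: 12 December 2010.
Base term: 12 December 2010 + 22 years → 12 December 2032.
Product Clearance Extension: +1126 days → 12 January 2036.
Prosecution Delay Deduction: −390 days → 18 December 2034.

2034-12-18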